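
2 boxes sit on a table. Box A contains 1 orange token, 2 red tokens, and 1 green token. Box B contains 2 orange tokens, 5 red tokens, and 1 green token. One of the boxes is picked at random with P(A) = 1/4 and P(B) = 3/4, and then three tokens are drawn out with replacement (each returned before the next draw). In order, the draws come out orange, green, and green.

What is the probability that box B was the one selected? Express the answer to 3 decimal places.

0.429

For each hypothesis, P(data | H) works out to: P(data | box A) = (1/4)(1/4)(1/4) = 0.015625; P(data | box B) = (2/8)(1/8)(1/8) = 0.0039062.
Weighting by the prior gives 1/4 · 0.015625 = 0.0039062, 3/4 · 0.0039062 = 0.0029297; these sum to 0.0068359.
Therefore the posterior P(box B | data) = (0.0029297) / (0.0068359) = 0.42857.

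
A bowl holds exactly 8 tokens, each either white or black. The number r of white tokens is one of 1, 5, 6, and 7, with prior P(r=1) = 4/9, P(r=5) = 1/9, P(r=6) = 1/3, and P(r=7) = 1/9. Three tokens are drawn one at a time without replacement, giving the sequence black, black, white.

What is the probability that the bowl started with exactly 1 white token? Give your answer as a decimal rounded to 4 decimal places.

0.7179

Under each hypothesis, the probability of the observed sequence is: P(data | r = 1) = (7/8)(6/7)(1/6) = 1/8; P(data | r = 5) = (3/8)(2/7)(5/6) = 5/56; P(data | r = 6) = (2/8)(1/7)(6/6) = 1/28; P(data | r = 7) = (1/8)(0/7) = 0.
Weighting by the prior gives 4/9 · 1/8 = 1/18, 1/9 · 5/56 = 5/504, 1/3 · 1/28 = 1/84, 1/9 · 0 = 0; summing to 13/168.
Therefore the posterior P(r = 1 | data) = (1/18) / (13/168) = 28/39.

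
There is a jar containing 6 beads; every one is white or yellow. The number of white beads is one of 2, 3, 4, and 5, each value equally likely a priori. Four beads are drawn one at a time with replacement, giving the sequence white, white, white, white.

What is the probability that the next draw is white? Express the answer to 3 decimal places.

For each hypothesis, P(data | H) works out to: P(data | r = 2) = (2/6)(2/6)(2/6)(2/6) = 0.012346; P(data | r = 3) = (3/6)(3/6)(3/6)(3/6) = 0.0625; P(data | r = 4) = (4/6)(4/6)(4/6)(4/6) = 0.19753; P(data | r = 5) = (5/6)(5/6)(5/6)(5/6) = 0.48225.
The prior-weighted likelihoods are 1/4 · 0.012346 = 0.0030864, 1/4 · 0.0625 = 0.015625, 1/4 · 0.19753 = 0.049383, 1/4 · 0.48225 = 0.12056; these sum to 0.18866.
The posterior is then P(r = 2 | data) = 0.01636, P(r = 3 | data) = 0.082822, P(r = 4 | data) = 0.26176, P(r = 5 | data) = 0.63906.
The predictive probability is P(white next | data) = (1/3)(0.01636) + (1/2)(0.082822) + (2/3)(0.26176) + (5/6)(0.63906) = 0.75392.

0.754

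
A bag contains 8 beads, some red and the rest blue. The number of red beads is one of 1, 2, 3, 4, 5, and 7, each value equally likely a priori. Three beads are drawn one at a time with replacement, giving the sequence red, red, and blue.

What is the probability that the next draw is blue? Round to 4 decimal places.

For each hypothesis, P(data | H) works out to: P(data | r = 1) = (1/8)(1/8)(7/8) = 0.013672; P(data | r = 2) = (2/8)(2/8)(6/8) = 0.046875; P(data | r = 3) = (3/8)(3/8)(5/8) = 0.087891; P(data | r = 4) = (4/8)(4/8)(4/8) = 0.125; P(data | r = 5) = (5/8)(5/8)(3/8) = 0.14648; P(data | r = 7) = (7/8)(7/8)(1/8) = 0.095703.
Multiplying each by its prior: 1/6 · 0.013672 = 0.0022786, 1/6 · 0.046875 = 0.0078125, 1/6 · 0.087891 = 0.014648, 1/6 · 0.125 = 0.020833, 1/6 · 0.14648 = 0.024414, 1/6 · 0.095703 = 0.015951; with total 0.085938.
Dividing through by the total gives posterior P(r = 1 | data) = 0.026515, P(r = 2 | data) = 0.090909, P(r = 3 | data) = 0.17045, P(r = 4 | data) = 0.24242, P(r = 5 | data) = 0.28409, P(r = 7 | data) = 0.18561.
The predictive probability is P(blue next | data) = (7/8)(0.026515) + (3/4)(0.090909) + (5/8)(0.17045) + (1/2)(0.24242) + (3/8)(0.28409) + (1/8)(0.18561) = 0.44886.

0.4489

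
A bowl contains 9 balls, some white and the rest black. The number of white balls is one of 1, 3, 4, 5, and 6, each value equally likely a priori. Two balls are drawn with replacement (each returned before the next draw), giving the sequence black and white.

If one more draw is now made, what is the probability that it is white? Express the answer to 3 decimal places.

0.463

Under each hypothesis, the probability of the observed sequence is: P(data | r = 1) = (8/9)(1/9) = 8/81; P(data | r = 3) = (6/9)(3/9) = 2/9; P(data | r = 4) = (5/9)(4/9) = 20/81; P(data | r = 5) = (4/9)(5/9) = 20/81; P(data | r = 6) = (3/9)(6/9) = 2/9.
Multiplying each by its prior: 1/5 · 8/81 = 8/405, 1/5 · 2/9 = 2/45, 1/5 · 20/81 = 4/81, 1/5 · 20/81 = 4/81, 1/5 · 2/9 = 2/45; summing to 28/135.
The posterior is then P(r = 1 | data) = 2/21, P(r = 3 | data) = 3/14, P(r = 4 | data) = 5/21, P(r = 5 | data) = 5/21, P(r = 6 | data) = 3/14.
So P(white next | data) = Σ P(white next | H) P(H | data) = (1/9)(2/21) + (1/3)(3/14) + (4/9)(5/21) + (5/9)(5/21) + (2/3)(3/14) = 25/54.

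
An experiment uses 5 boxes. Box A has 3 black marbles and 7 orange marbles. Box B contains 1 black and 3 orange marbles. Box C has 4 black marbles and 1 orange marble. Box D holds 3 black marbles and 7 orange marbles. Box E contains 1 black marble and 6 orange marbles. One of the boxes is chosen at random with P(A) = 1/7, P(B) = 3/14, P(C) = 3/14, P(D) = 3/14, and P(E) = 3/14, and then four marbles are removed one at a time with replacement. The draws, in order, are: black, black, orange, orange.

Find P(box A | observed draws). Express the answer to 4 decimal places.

0.1970

Under each hypothesis, the probability of the observed sequence is: P(data | box A) = (3/10)(3/10)(7/10)(7/10) = 0.0441; P(data | box B) = (1/4)(1/4)(3/4)(3/4) = 0.035156; P(data | box C) = (4/5)(4/5)(1/5)(1/5) = 0.0256; P(data | box D) = (3/10)(3/10)(7/10)(7/10) = 0.0441; P(data | box E) = (1/7)(1/7)(6/7)(6/7) = 0.014994.
The prior-weighted likelihoods are 1/7 · 0.0441 = 0.0063, 3/14 · 0.035156 = 0.0075335, 3/14 · 0.0256 = 0.0054857, 3/14 · 0.0441 = 0.00945, 3/14 · 0.014994 = 0.0032129; with total 0.031982.
By Bayes' rule, P(box A | data) = (0.0063) / (0.031982) = 0.19698.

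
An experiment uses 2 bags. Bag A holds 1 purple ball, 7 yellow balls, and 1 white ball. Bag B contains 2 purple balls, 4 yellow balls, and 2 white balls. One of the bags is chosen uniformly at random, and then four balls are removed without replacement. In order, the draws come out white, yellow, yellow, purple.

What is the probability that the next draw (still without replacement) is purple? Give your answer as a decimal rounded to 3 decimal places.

Compute the likelihood of the observed sequence for each case: P(data | bag A) = (1/9)(7/8)(6/7)(1/6) = 0.013889; P(data | bag B) = (2/8)(4/7)(3/6)(2/5) = 0.028571.
Multiplying each by its prior: 1/2 · 0.013889 = 0.0069444, 1/2 · 0.028571 = 0.014286; these sum to 0.02123.
The posterior is then P(bag A | data) = 0.3271, P(bag B | data) = 0.6729.
The predictive probability is P(purple next | data) = (0)(0.3271) + (1/4)(0.6729) = 0.16822.

0.168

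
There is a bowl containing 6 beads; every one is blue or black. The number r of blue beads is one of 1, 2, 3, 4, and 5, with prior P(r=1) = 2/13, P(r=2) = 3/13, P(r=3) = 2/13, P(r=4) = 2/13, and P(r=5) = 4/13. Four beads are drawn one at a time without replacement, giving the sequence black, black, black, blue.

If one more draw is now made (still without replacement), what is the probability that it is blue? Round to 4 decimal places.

0.3600

The likelihood of the observed sequence under each hypothesis: P(data | r = 1) = (5/6)(4/5)(3/4)(1/3) = 1/6; P(data | r = 2) = (4/6)(3/5)(2/4)(2/3) = 2/15; P(data | r = 3) = (3/6)(2/5)(1/4)(3/3) = 1/20; P(data | r = 4) = (2/6)(1/5)(0/4) = 0; P(data | r = 5) = (1/6)(0/5) = 0.
The prior-weighted likelihoods are 2/13 · 1/6 = 1/39, 3/13 · 2/15 = 2/65, 2/13 · 1/20 = 1/130, 2/13 · 0 = 0, 4/13 · 0 = 0; summing to 5/78.
The posterior is then P(r = 1 | data) = 2/5, P(r = 2 | data) = 12/25, P(r = 3 | data) = 3/25, P(r = 4 | data) = 0, P(r = 5 | data) = 0.
So P(blue next | data) = Σ P(blue next | H) P(H | data) = (0)(2/5) + (1/2)(12/25) + (1)(3/25) = 9/25.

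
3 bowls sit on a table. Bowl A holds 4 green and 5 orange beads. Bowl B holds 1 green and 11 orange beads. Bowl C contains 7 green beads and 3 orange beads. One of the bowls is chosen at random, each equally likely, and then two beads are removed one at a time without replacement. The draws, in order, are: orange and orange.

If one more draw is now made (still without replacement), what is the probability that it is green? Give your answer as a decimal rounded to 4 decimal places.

Under each hypothesis, the probability of the observed sequence is: P(data | bowl A) = (5/9)(4/8) = 5/18; P(data | bowl B) = (11/12)(10/11) = 5/6; P(data | bowl C) = (3/10)(2/9) = 1/15.
The prior-weighted likelihoods are 1/3 · 5/18 = 5/54, 1/3 · 5/6 = 5/18, 1/3 · 1/15 = 1/45; with total 53/135.
The posterior is then P(bowl A | data) = 0.23585, P(bowl B | data) = 0.70755, P(bowl C | data) = 0.056604.
Averaging over the posterior, P(green next | data) = (4/7)(0.23585) + (1/10)(0.70755) + (7/8)(0.056604) = 0.25505.

0.2551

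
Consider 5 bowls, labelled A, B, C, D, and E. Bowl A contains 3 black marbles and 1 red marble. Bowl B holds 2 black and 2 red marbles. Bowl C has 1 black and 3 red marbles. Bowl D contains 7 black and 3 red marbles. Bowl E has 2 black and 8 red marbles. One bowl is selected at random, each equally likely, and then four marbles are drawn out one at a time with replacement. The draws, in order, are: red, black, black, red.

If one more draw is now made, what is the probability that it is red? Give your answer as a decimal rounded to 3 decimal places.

For each hypothesis, P(data | H) works out to: P(data | bowl A) = (1/4)(3/4)(3/4)(1/4) = 0.035156; P(data | bowl B) = (2/4)(2/4)(2/4)(2/4) = 0.0625; P(data | bowl C) = (3/4)(1/4)(1/4)(3/4) = 0.035156; P(data | bowl D) = (3/10)(7/10)(7/10)(3/10) = 0.0441; P(data | bowl E) = (8/10)(2/10)(2/10)(8/10) = 0.0256.
Multiplying each by its prior: 1/5 · 0.035156 = 0.0070313, 1/5 · 0.0625 = 0.0125, 1/5 · 0.035156 = 0.0070313, 1/5 · 0.0441 = 0.00882, 1/5 · 0.0256 = 0.00512; summing to 0.040502.
The posterior is then P(bowl A | data) = 0.1736, P(bowl B | data) = 0.30862, P(bowl C | data) = 0.1736, P(bowl D | data) = 0.21776, P(bowl E | data) = 0.12641.
The predictive probability is P(red next | data) = (1/4)(0.1736) + (1/2)(0.30862) + (3/4)(0.1736) + (3/10)(0.21776) + (4/5)(0.12641) = 0.49437.

0.494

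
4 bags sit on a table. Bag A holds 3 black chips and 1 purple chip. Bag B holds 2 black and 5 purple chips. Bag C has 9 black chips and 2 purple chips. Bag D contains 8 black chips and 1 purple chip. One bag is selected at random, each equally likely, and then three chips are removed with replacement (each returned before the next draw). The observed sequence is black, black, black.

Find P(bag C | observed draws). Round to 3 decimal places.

0.323

The likelihood of the observed sequence under each hypothesis: P(data | bag A) = (3/4)(3/4)(3/4) = 0.42188; P(data | bag B) = (2/7)(2/7)(2/7) = 0.023324; P(data | bag C) = (9/11)(9/11)(9/11) = 0.54771; P(data | bag D) = (8/9)(8/9)(8/9) = 0.70233.
The prior-weighted likelihoods are 1/4 · 0.42188 = 0.10547, 1/4 · 0.023324 = 0.0058309, 1/4 · 0.54771 = 0.13693, 1/4 · 0.70233 = 0.17558; with total 0.42381.
Hence P(bag C | data) = (0.13693) / (0.42381) = 0.32309.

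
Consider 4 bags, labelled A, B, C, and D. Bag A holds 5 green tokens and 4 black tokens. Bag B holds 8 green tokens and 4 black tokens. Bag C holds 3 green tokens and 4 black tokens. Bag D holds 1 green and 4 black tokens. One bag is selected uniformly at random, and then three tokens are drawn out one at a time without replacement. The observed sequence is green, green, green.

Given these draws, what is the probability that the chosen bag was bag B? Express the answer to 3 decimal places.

The likelihood of the observed sequence under each hypothesis: P(data | bag A) = (5/9)(4/8)(3/7) = 0.11905; P(data | bag B) = (8/12)(7/11)(6/10) = 0.25455; P(data | bag C) = (3/7)(2/6)(1/5) = 0.028571; P(data | bag D) = (1/5)(0/4) = 0.
The prior-weighted likelihoods are 1/4 · 0.11905 = 0.029762, 1/4 · 0.25455 = 0.063636, 1/4 · 0.028571 = 0.0071429, 1/4 · 0 = 0; summing to 0.10054.
Hence P(bag B | data) = (0.063636) / (0.10054) = 0.63294.

0.633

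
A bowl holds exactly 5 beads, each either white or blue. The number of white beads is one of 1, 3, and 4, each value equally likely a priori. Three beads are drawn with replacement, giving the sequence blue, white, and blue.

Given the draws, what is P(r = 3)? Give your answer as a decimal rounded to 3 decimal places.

0.375

Under each hypothesis, the probability of the observed sequence is: P(data | r = 1) = (4/5)(1/5)(4/5) = 16/125; P(data | r = 3) = (2/5)(3/5)(2/5) = 12/125; P(data | r = 4) = (1/5)(4/5)(1/5) = 4/125.
The prior-weighted likelihoods are 1/3 · 16/125 = 16/375, 1/3 · 12/125 = 4/125, 1/3 · 4/125 = 4/375; with total 32/375.
So P(r = 3 | data) = (4/125) / (32/375) = 3/8.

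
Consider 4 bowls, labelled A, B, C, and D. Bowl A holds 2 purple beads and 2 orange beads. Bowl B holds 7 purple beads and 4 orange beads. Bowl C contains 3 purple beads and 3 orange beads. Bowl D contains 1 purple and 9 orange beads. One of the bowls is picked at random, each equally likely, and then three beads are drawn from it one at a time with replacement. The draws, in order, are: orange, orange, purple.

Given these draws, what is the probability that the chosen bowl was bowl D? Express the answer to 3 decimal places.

For each hypothesis, P(data | H) works out to: P(data | bowl A) = (2/4)(2/4)(2/4) = 0.125; P(data | bowl B) = (4/11)(4/11)(7/11) = 0.084147; P(data | bowl C) = (3/6)(3/6)(3/6) = 0.125; P(data | bowl D) = (9/10)(9/10)(1/10) = 0.081.
Multiplying each by its prior: 1/4 · 0.125 = 0.03125, 1/4 · 0.084147 = 0.021037, 1/4 · 0.125 = 0.03125, 1/4 · 0.081 = 0.02025; these sum to 0.10379.
By Bayes' rule, P(bowl D | data) = (0.02025) / (0.10379) = 0.19511.

0.195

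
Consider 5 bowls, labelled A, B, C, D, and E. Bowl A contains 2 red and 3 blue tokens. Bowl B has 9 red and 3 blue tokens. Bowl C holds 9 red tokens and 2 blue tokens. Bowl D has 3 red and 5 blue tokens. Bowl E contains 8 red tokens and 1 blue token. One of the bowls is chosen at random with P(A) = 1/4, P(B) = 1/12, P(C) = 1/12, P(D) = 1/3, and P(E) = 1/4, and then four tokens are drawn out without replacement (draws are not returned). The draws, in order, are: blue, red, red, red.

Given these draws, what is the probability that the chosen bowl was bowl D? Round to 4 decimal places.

0.1083

The likelihood of the observed sequence under each hypothesis: P(data | bowl A) = (3/5)(2/4)(1/3)(0/2) = 0; P(data | bowl B) = (3/12)(9/11)(8/10)(7/9) = 0.12727; P(data | bowl C) = (2/11)(9/10)(8/9)(7/8) = 0.12727; P(data | bowl D) = (5/8)(3/7)(2/6)(1/5) = 0.017857; P(data | bowl E) = (1/9)(8/8)(7/7)(6/6) = 0.11111.
The prior-weighted likelihoods are 1/4 · 0 = 0, 1/12 · 0.12727 = 0.010606, 1/12 · 0.12727 = 0.010606, 1/3 · 0.017857 = 0.0059524, 1/4 · 0.11111 = 0.027778; summing to 0.054942.
By Bayes' rule, P(bowl D | data) = (0.0059524) / (0.054942) = 0.10834.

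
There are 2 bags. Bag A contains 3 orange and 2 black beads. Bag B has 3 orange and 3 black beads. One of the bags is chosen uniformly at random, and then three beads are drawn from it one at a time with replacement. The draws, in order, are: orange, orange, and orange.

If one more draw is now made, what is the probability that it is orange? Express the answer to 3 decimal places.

0.563

Under each hypothesis, the probability of the observed sequence is: P(data | bag A) = (3/5)(3/5)(3/5) = 0.216; P(data | bag B) = (3/6)(3/6)(3/6) = 0.125.
Weighting by the prior gives 1/2 · 0.216 = 0.108, 1/2 · 0.125 = 0.0625; with total 0.1705.
Dividing through by the total gives posterior P(bag A | data) = 0.63343, P(bag B | data) = 0.36657.
Averaging over the posterior, P(orange next | data) = (3/5)(0.63343) + (1/2)(0.36657) = 0.56334.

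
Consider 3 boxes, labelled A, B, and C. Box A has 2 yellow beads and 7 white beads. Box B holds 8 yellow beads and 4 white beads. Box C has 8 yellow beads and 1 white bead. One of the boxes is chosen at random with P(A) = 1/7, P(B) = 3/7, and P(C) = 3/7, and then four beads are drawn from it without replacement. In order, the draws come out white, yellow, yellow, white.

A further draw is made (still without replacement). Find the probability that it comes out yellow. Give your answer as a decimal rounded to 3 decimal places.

0.645

Compute the likelihood of the observed sequence for each case: P(data | box A) = (7/9)(2/8)(1/7)(6/6) = 0.027778; P(data | box B) = (4/12)(8/11)(7/10)(3/9) = 0.056566; P(data | box C) = (1/9)(8/8)(7/7)(0/6) = 0.
Multiplying each by its prior: 1/7 · 0.027778 = 0.0039683, 3/7 · 0.056566 = 0.024242, 3/7 · 0 = 0; with total 0.028211.
Dividing through by the total gives posterior P(box A | data) = 0.14066, P(box B | data) = 0.85934, P(box C | data) = 0.
The predictive probability is P(yellow next | data) = (0)(0.14066) + (3/4)(0.85934) = 0.6445.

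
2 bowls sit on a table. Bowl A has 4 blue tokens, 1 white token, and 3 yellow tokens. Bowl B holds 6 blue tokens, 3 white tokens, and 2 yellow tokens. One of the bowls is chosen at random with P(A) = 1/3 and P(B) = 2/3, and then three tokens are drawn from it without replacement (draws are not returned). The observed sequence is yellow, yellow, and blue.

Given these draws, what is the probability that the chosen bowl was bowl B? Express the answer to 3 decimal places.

0.253

Compute the likelihood of the observed sequence for each case: P(data | bowl A) = (3/8)(2/7)(4/6) = 0.071429; P(data | bowl B) = (2/11)(1/10)(6/9) = 0.012121.
The prior-weighted likelihoods are 1/3 · 0.071429 = 0.02381, 2/3 · 0.012121 = 0.0080808; these sum to 0.03189.
Therefore the posterior P(bowl B | data) = (0.0080808) / (0.03189) = 0.25339.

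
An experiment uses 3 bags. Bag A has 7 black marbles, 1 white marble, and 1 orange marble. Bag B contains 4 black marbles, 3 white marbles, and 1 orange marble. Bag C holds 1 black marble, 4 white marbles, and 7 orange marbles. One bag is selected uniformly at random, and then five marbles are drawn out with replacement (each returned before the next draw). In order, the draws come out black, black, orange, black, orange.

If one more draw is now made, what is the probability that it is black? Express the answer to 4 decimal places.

For each hypothesis, P(data | H) works out to: P(data | bag A) = (7/9)(7/9)(1/9)(7/9)(1/9) = 0.0058087; P(data | bag B) = (4/8)(4/8)(1/8)(4/8)(1/8) = 0.0019531; P(data | bag C) = (1/12)(1/12)(7/12)(1/12)(7/12) = 0.00019692.
Weighting by the prior gives 1/3 · 0.0058087 = 0.0019362, 1/3 · 0.0019531 = 0.00065104, 1/3 · 0.00019692 = 6.564e-05; these sum to 0.0026529.
The posterior is then P(bag A | data) = 0.72985, P(bag B | data) = 0.24541, P(bag C | data) = 0.024742.
Averaging over the posterior, P(black next | data) = (7/9)(0.72985) + (1/2)(0.24541) + (1/12)(0.024742) = 0.69243.

0.6924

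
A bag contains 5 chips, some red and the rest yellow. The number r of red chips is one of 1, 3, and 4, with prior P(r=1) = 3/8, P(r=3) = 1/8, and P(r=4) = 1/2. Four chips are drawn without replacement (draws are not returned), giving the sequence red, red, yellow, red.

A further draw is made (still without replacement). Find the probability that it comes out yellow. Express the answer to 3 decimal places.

0.111

Compute the likelihood of the observed sequence for each case: P(data | r = 1) = (1/5)(0/4) = 0; P(data | r = 3) = (3/5)(2/4)(2/3)(1/2) = 1/10; P(data | r = 4) = (4/5)(3/4)(1/3)(2/2) = 1/5.
Weighting by the prior gives 3/8 · 0 = 0, 1/8 · 1/10 = 1/80, 1/2 · 1/5 = 1/10; with total 9/80.
The posterior is then P(r = 1 | data) = 0, P(r = 3 | data) = 1/9, P(r = 4 | data) = 8/9.
Averaging over the posterior, P(yellow next | data) = (1)(1/9) + (0)(8/9) = 1/9.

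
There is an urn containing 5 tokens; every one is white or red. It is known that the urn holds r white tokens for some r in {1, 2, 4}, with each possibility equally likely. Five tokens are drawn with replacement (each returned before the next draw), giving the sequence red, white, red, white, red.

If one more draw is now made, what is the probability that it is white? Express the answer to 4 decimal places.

Compute the likelihood of the observed sequence for each case: P(data | r = 1) = (4/5)(1/5)(4/5)(1/5)(4/5) = 0.02048; P(data | r = 2) = (3/5)(2/5)(3/5)(2/5)(3/5) = 0.03456; P(data | r = 4) = (1/5)(4/5)(1/5)(4/5)(1/5) = 0.00512.
Weighting by the prior gives 1/3 · 0.02048 = 0.0068267, 1/3 · 0.03456 = 0.01152, 1/3 · 0.00512 = 0.0017067; summing to 0.020053.
The posterior is then P(r = 1 | data) = 0.34043, P(r = 2 | data) = 0.57447, P(r = 4 | data) = 0.085106.
Averaging over the posterior, P(white next | data) = (1/5)(0.34043) + (2/5)(0.57447) + (4/5)(0.085106) = 0.36596.

0.3660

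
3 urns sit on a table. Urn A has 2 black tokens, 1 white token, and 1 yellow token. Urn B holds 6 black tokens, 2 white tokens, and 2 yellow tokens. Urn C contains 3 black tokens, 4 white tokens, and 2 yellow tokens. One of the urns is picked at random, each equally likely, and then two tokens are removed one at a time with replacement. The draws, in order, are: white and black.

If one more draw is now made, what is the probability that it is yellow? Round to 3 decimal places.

Under each hypothesis, the probability of the observed sequence is: P(data | urn A) = (1/4)(2/4) = 0.125; P(data | urn B) = (2/10)(6/10) = 0.12; P(data | urn C) = (4/9)(3/9) = 0.14815.
The prior-weighted likelihoods are 1/3 · 0.125 = 0.041667, 1/3 · 0.12 = 0.04, 1/3 · 0.14815 = 0.049383; with total 0.13105.
Dividing through by the total gives posterior P(urn A | data) = 0.31795, P(urn B | data) = 0.30523, P(urn C | data) = 0.37683.
Averaging over the posterior, P(yellow next | data) = (1/4)(0.31795) + (1/5)(0.30523) + (2/9)(0.37683) = 0.22427.

0.224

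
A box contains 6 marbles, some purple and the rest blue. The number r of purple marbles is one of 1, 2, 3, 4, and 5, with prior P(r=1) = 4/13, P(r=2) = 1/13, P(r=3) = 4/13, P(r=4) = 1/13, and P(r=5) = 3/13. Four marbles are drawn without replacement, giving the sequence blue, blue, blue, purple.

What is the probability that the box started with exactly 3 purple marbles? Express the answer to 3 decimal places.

0.200

The likelihood of the observed sequence under each hypothesis: P(data | r = 1) = (5/6)(4/5)(3/4)(1/3) = 1/6; P(data | r = 2) = (4/6)(3/5)(2/4)(2/3) = 2/15; P(data | r = 3) = (3/6)(2/5)(1/4)(3/3) = 1/20; P(data | r = 4) = (2/6)(1/5)(0/4) = 0; P(data | r = 5) = (1/6)(0/5) = 0.
Weighting by the prior gives 4/13 · 1/6 = 2/39, 1/13 · 2/15 = 2/195, 4/13 · 1/20 = 1/65, 1/13 · 0 = 0, 3/13 · 0 = 0; with total 1/13.
Therefore the posterior P(r = 3 | data) = (1/65) / (1/13) = 1/5.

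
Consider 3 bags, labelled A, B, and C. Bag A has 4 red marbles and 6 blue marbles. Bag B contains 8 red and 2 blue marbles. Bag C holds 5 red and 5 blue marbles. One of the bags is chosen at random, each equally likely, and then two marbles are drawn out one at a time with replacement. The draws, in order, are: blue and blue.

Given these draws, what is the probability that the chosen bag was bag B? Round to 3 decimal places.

The likelihood of the observed sequence under each hypothesis: P(data | bag A) = (6/10)(6/10) = 9/25; P(data | bag B) = (2/10)(2/10) = 1/25; P(data | bag C) = (5/10)(5/10) = 1/4.
Weighting by the prior gives 1/3 · 9/25 = 3/25, 1/3 · 1/25 = 1/75, 1/3 · 1/4 = 1/12; summing to 13/60.
By Bayes' rule, P(bag B | data) = (1/75) / (13/60) = 4/65.

0.062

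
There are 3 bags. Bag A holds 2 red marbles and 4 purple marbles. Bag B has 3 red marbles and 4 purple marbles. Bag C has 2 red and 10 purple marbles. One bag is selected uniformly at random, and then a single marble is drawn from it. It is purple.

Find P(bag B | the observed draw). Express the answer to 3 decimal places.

0.276

For each hypothesis, P(data | H) works out to: P(data | bag A) = (4/6) = 2/3; P(data | bag B) = (4/7) = 4/7; P(data | bag C) = (10/12) = 5/6.
Multiplying each by its prior: 1/3 · 2/3 = 2/9, 1/3 · 4/7 = 4/21, 1/3 · 5/6 = 5/18; summing to 29/42.
By Bayes' rule, P(bag B | data) = (4/21) / (29/42) = 8/29.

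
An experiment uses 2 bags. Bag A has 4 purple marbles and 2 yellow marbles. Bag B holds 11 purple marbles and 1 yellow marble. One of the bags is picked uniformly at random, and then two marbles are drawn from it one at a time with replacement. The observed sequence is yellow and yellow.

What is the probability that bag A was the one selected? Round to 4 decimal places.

0.9412

The likelihood of the observed sequence under each hypothesis: P(data | bag A) = (2/6)(2/6) = 1/9; P(data | bag B) = (1/12)(1/12) = 1/144.
Weighting by the prior gives 1/2 · 1/9 = 1/18, 1/2 · 1/144 = 1/288; these sum to 17/288.
By Bayes' rule, P(bag A | data) = (1/18) / (17/288) = 16/17.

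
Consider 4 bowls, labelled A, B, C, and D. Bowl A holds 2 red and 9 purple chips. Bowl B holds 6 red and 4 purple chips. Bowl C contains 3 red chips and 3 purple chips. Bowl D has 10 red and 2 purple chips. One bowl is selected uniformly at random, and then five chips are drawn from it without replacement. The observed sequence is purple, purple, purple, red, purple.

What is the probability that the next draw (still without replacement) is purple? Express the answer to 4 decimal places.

The likelihood of the observed sequence under each hypothesis: P(data | bowl A) = (9/11)(8/10)(7/9)(2/8)(6/7) = 0.10909; P(data | bowl B) = (4/10)(3/9)(2/8)(6/7)(1/6) = 0.0047619; P(data | bowl C) = (3/6)(2/5)(1/4)(3/3)(0/2) = 0; P(data | bowl D) = (2/12)(1/11)(0/10) = 0.
Weighting by the prior gives 1/4 · 0.10909 = 0.027273, 1/4 · 0.0047619 = 0.0011905, 1/4 · 0 = 0, 1/4 · 0 = 0; summing to 0.028463.
Normalising, the posterior is P(bowl A | data) = 0.95817, P(bowl B | data) = 0.041825, P(bowl C | data) = 0, P(bowl D | data) = 0.
The predictive probability is P(purple next | data) = (5/6)(0.95817) + (0)(0.041825) = 0.79848.

0.7985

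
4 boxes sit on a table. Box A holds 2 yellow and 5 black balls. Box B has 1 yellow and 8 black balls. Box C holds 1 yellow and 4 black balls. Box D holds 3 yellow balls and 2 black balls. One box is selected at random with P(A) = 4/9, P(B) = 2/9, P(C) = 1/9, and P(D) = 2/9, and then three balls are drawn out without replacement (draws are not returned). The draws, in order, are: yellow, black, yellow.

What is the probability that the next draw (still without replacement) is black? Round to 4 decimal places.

0.6613

For each hypothesis, P(data | H) works out to: P(data | box A) = (2/7)(5/6)(1/5) = 1/21; P(data | box B) = (1/9)(8/8)(0/7) = 0; P(data | box C) = (1/5)(4/4)(0/3) = 0; P(data | box D) = (3/5)(2/4)(2/3) = 1/5.
Multiplying each by its prior: 4/9 · 1/21 = 4/189, 2/9 · 0 = 0, 1/9 · 0 = 0, 2/9 · 1/5 = 2/45; these sum to 62/945.
Dividing through by the total gives posterior P(box A | data) = 10/31, P(box B | data) = 0, P(box C | data) = 0, P(box D | data) = 21/31.
So P(black next | data) = Σ P(black next | H) P(H | data) = (1)(10/31) + (1/2)(21/31) = 41/62.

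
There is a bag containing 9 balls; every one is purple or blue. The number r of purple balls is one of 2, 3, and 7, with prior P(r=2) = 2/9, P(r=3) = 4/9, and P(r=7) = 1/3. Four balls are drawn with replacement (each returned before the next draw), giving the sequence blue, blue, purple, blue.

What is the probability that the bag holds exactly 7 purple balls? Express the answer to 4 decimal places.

Under each hypothesis, the probability of the observed sequence is: P(data | r = 2) = (7/9)(7/9)(2/9)(7/9) = 0.10456; P(data | r = 3) = (6/9)(6/9)(3/9)(6/9) = 0.098765; P(data | r = 7) = (2/9)(2/9)(7/9)(2/9) = 0.0085353.
The prior-weighted likelihoods are 2/9 · 0.10456 = 0.023235, 4/9 · 0.098765 = 0.043896, 1/3 · 0.0085353 = 0.0028451; with total 0.069976.
Therefore the posterior P(r = 7 | data) = (0.0028451) / (0.069976) = 0.040658.

0.0407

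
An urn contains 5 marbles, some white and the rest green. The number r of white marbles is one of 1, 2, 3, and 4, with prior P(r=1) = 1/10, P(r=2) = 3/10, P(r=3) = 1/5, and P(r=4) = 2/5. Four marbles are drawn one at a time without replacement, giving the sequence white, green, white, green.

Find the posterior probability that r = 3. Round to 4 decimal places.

The likelihood of the observed sequence under each hypothesis: P(data | r = 1) = (1/5)(4/4)(0/3) = 0; P(data | r = 2) = (2/5)(3/4)(1/3)(2/2) = 1/10; P(data | r = 3) = (3/5)(2/4)(2/3)(1/2) = 1/10; P(data | r = 4) = (4/5)(1/4)(3/3)(0/2) = 0.
The prior-weighted likelihoods are 1/10 · 0 = 0, 3/10 · 1/10 = 3/100, 1/5 · 1/10 = 1/50, 2/5 · 0 = 0; with total 1/20.
Hence P(r = 3 | data) = (1/50) / (1/20) = 2/5.

0.4000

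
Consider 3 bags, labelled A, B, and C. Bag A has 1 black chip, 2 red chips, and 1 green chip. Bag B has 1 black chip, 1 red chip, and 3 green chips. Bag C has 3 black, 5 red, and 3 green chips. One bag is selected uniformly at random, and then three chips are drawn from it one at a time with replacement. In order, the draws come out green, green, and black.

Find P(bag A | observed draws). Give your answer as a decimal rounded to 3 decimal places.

0.145

For each hypothesis, P(data | H) works out to: P(data | bag A) = (1/4)(1/4)(1/4) = 0.015625; P(data | bag B) = (3/5)(3/5)(1/5) = 0.072; P(data | bag C) = (3/11)(3/11)(3/11) = 0.020285.
The prior-weighted likelihoods are 1/3 · 0.015625 = 0.0052083, 1/3 · 0.072 = 0.024, 1/3 · 0.020285 = 0.0067618; with total 0.03597.
Hence P(bag A | data) = (0.0052083) / (0.03597) = 0.1448.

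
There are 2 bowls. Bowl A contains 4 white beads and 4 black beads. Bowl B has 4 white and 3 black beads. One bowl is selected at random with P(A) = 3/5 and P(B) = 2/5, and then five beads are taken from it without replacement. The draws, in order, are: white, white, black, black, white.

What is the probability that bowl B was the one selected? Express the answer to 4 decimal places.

The likelihood of the observed sequence under each hypothesis: P(data | bowl A) = (4/8)(3/7)(4/6)(3/5)(2/4) = 3/70; P(data | bowl B) = (4/7)(3/6)(3/5)(2/4)(2/3) = 2/35.
The prior-weighted likelihoods are 3/5 · 3/70 = 9/350, 2/5 · 2/35 = 4/175; summing to 17/350.
By Bayes' rule, P(bowl B | data) = (4/175) / (17/350) = 8/17.

0.4706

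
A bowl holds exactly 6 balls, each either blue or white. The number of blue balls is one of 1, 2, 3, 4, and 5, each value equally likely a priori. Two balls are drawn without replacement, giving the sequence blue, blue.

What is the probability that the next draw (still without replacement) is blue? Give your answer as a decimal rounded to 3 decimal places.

0.563

The likelihood of the observed sequence under each hypothesis: P(data | r = 1) = (1/6)(0/5) = 0; P(data | r = 2) = (2/6)(1/5) = 1/15; P(data | r = 3) = (3/6)(2/5) = 1/5; P(data | r = 4) = (4/6)(3/5) = 2/5; P(data | r = 5) = (5/6)(4/5) = 2/3.
Weighting by the prior gives 1/5 · 0 = 0, 1/5 · 1/15 = 1/75, 1/5 · 1/5 = 1/25, 1/5 · 2/5 = 2/25, 1/5 · 2/3 = 2/15; these sum to 4/15.
Dividing through by the total gives posterior P(r = 1 | data) = 0, P(r = 2 | data) = 1/20, P(r = 3 | data) = 3/20, P(r = 4 | data) = 3/10, P(r = 5 | data) = 1/2.
So P(blue next | data) = Σ P(blue next | H) P(H | data) = (0)(1/20) + (1/4)(3/20) + (1/2)(3/10) + (3/4)(1/2) = 9/16.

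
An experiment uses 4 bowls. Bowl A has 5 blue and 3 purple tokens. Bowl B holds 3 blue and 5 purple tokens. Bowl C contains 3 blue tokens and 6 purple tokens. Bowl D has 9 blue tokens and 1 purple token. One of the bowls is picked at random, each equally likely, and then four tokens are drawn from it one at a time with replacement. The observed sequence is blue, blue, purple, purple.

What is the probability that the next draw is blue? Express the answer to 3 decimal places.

0.470

For each hypothesis, P(data | H) works out to: P(data | bowl A) = (5/8)(5/8)(3/8)(3/8) = 0.054932; P(data | bowl B) = (3/8)(3/8)(5/8)(5/8) = 0.054932; P(data | bowl C) = (3/9)(3/9)(6/9)(6/9) = 0.049383; P(data | bowl D) = (9/10)(9/10)(1/10)(1/10) = 0.0081.
Multiplying each by its prior: 1/4 · 0.054932 = 0.013733, 1/4 · 0.054932 = 0.013733, 1/4 · 0.049383 = 0.012346, 1/4 · 0.0081 = 0.002025; these sum to 0.041836.
Dividing through by the total gives posterior P(bowl A | data) = 0.32825, P(bowl B | data) = 0.32825, P(bowl C | data) = 0.29509, P(bowl D | data) = 0.048403.
Averaging over the posterior, P(blue next | data) = (5/8)(0.32825) + (3/8)(0.32825) + (1/3)(0.29509) + (9/10)(0.048403) = 0.47018.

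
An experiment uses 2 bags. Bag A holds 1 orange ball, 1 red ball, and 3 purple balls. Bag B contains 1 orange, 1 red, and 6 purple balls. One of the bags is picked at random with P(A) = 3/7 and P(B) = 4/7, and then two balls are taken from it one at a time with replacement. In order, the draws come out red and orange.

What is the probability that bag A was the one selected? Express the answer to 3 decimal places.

Compute the likelihood of the observed sequence for each case: P(data | bag A) = (1/5)(1/5) = 0.04; P(data | bag B) = (1/8)(1/8) = 0.015625.
Multiplying each by its prior: 3/7 · 0.04 = 0.017143, 4/7 · 0.015625 = 0.0089286; summing to 0.026071.
So P(bag A | data) = (0.017143) / (0.026071) = 0.65753.

0.658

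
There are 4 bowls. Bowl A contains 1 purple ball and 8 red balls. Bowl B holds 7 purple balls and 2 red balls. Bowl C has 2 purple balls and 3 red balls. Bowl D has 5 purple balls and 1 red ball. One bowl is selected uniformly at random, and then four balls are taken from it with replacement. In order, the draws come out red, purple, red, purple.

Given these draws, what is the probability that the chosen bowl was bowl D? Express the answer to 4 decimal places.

0.1656

Under each hypothesis, the probability of the observed sequence is: P(data | bowl A) = (8/9)(1/9)(8/9)(1/9) = 0.0097546; P(data | bowl B) = (2/9)(7/9)(2/9)(7/9) = 0.029873; P(data | bowl C) = (3/5)(2/5)(3/5)(2/5) = 0.0576; P(data | bowl D) = (1/6)(5/6)(1/6)(5/6) = 0.01929.
Multiplying each by its prior: 1/4 · 0.0097546 = 0.0024387, 1/4 · 0.029873 = 0.0074684, 1/4 · 0.0576 = 0.0144, 1/4 · 0.01929 = 0.0048225; with total 0.02913.
So P(bowl D | data) = (0.0048225) / (0.02913) = 0.16555.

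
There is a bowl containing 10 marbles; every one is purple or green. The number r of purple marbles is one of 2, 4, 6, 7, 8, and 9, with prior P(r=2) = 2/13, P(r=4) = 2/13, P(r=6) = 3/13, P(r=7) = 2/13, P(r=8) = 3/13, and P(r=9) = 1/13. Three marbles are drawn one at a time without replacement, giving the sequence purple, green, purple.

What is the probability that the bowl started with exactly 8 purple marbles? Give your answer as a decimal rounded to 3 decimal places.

0.281

Compute the likelihood of the observed sequence for each case: P(data | r = 2) = (2/10)(8/9)(1/8) = 1/45; P(data | r = 4) = (4/10)(6/9)(3/8) = 1/10; P(data | r = 6) = (6/10)(4/9)(5/8) = 1/6; P(data | r = 7) = (7/10)(3/9)(6/8) = 7/40; P(data | r = 8) = (8/10)(2/9)(7/8) = 7/45; P(data | r = 9) = (9/10)(1/9)(8/8) = 1/10.
Weighting by the prior gives 2/13 · 1/45 = 2/585, 2/13 · 1/10 = 1/65, 3/13 · 1/6 = 1/26, 2/13 · 7/40 = 7/260, 3/13 · 7/45 = 7/195, 1/13 · 1/10 = 1/130; summing to 23/180.
So P(r = 8 | data) = (7/195) / (23/180) = 84/299.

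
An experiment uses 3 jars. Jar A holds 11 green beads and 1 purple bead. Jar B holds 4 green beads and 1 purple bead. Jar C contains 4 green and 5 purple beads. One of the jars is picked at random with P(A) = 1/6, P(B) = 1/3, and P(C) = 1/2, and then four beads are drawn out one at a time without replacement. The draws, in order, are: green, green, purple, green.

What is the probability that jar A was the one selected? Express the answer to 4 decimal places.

Compute the likelihood of the observed sequence for each case: P(data | jar A) = (11/12)(10/11)(1/10)(9/9) = 0.083333; P(data | jar B) = (4/5)(3/4)(1/3)(2/2) = 0.2; P(data | jar C) = (4/9)(3/8)(5/7)(2/6) = 0.039683.
Multiplying each by its prior: 1/6 · 0.083333 = 0.013889, 1/3 · 0.2 = 0.066667, 1/2 · 0.039683 = 0.019841; with total 0.1004.
Hence P(jar A | data) = (0.013889) / (0.1004) = 0.13834.

0.1383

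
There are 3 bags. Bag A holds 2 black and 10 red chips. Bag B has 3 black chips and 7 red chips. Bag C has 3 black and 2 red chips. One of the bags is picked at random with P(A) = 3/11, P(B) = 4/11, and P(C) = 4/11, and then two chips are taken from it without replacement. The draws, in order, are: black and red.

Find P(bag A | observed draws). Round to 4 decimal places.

Compute the likelihood of the observed sequence for each case: P(data | bag A) = (2/12)(10/11) = 0.15152; P(data | bag B) = (3/10)(7/9) = 0.23333; P(data | bag C) = (3/5)(2/4) = 0.3.
Weighting by the prior gives 3/11 · 0.15152 = 0.041322, 4/11 · 0.23333 = 0.084848, 4/11 · 0.3 = 0.10909; with total 0.23526.
Therefore the posterior P(bag A | data) = (0.041322) / (0.23526) = 0.17564.

0.1756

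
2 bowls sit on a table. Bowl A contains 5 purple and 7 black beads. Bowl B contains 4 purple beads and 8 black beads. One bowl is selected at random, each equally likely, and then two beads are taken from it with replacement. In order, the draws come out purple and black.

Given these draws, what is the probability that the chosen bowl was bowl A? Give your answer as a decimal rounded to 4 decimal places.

For each hypothesis, P(data | H) works out to: P(data | bowl A) = (5/12)(7/12) = 35/144; P(data | bowl B) = (4/12)(8/12) = 2/9.
The prior-weighted likelihoods are 1/2 · 35/144 = 35/288, 1/2 · 2/9 = 1/9; with total 67/288.
By Bayes' rule, P(bowl A | data) = (35/288) / (67/288) = 35/67.

0.5224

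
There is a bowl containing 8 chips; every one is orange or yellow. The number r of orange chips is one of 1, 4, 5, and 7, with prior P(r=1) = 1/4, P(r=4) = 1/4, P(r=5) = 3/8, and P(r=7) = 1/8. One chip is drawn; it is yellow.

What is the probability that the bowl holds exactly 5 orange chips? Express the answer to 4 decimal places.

For each hypothesis, P(data | H) works out to: P(data | r = 1) = (7/8) = 7/8; P(data | r = 4) = (4/8) = 1/2; P(data | r = 5) = (3/8) = 3/8; P(data | r = 7) = (1/8) = 1/8.
Weighting by the prior gives 1/4 · 7/8 = 7/32, 1/4 · 1/2 = 1/8, 3/8 · 3/8 = 9/64, 1/8 · 1/8 = 1/64; with total 1/2.
So P(r = 5 | data) = (9/64) / (1/2) = 9/32.

0.2813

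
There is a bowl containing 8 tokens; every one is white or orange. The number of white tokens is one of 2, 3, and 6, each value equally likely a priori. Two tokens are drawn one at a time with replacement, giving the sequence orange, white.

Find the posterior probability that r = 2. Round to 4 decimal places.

0.3077

Compute the likelihood of the observed sequence for each case: P(data | r = 2) = (6/8)(2/8) = 3/16; P(data | r = 3) = (5/8)(3/8) = 15/64; P(data | r = 6) = (2/8)(6/8) = 3/16.
Multiplying each by its prior: 1/3 · 3/16 = 1/16, 1/3 · 15/64 = 5/64, 1/3 · 3/16 = 1/16; with total 13/64.
Therefore the posterior P(r = 2 | data) = (1/16) / (13/64) = 4/13.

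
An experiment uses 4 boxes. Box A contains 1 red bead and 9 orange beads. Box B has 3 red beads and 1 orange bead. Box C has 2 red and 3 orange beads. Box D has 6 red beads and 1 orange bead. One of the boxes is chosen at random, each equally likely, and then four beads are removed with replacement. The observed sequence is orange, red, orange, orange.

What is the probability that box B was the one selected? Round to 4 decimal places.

0.0675

Compute the likelihood of the observed sequence for each case: P(data | box A) = (9/10)(1/10)(9/10)(9/10) = 0.0729; P(data | box B) = (1/4)(3/4)(1/4)(1/4) = 0.011719; P(data | box C) = (3/5)(2/5)(3/5)(3/5) = 0.0864; P(data | box D) = (1/7)(6/7)(1/7)(1/7) = 0.002499.
The prior-weighted likelihoods are 1/4 · 0.0729 = 0.018225, 1/4 · 0.011719 = 0.0029297, 1/4 · 0.0864 = 0.0216, 1/4 · 0.002499 = 0.00062474; summing to 0.043379.
Therefore the posterior P(box B | data) = (0.0029297) / (0.043379) = 0.067536.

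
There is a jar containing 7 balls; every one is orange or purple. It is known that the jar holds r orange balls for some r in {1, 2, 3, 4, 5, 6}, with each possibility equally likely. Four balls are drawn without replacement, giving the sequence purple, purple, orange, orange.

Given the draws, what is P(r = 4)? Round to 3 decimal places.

0.321

The likelihood of the observed sequence under each hypothesis: P(data | r = 1) = (6/7)(5/6)(1/5)(0/4) = 0; P(data | r = 2) = (5/7)(4/6)(2/5)(1/4) = 1/21; P(data | r = 3) = (4/7)(3/6)(3/5)(2/4) = 3/35; P(data | r = 4) = (3/7)(2/6)(4/5)(3/4) = 3/35; P(data | r = 5) = (2/7)(1/6)(5/5)(4/4) = 1/21; P(data | r = 6) = (1/7)(0/6) = 0.
The prior-weighted likelihoods are 1/6 · 0 = 0, 1/6 · 1/21 = 1/126, 1/6 · 3/35 = 1/70, 1/6 · 3/35 = 1/70, 1/6 · 1/21 = 1/126, 1/6 · 0 = 0; these sum to 2/45.
Hence P(r = 4 | data) = (1/70) / (2/45) = 9/28.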